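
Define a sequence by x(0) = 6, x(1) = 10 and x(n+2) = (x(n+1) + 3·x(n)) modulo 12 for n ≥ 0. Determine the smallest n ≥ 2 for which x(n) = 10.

Listing terms: x(0) = 6,  x(1) = 10,  x(2) = 4,  x(3) = 10,  x(4) = 10,  x(5) = 4.
Since (x(4), x(5)) = (x(1), x(2)) = (10, 4) (two consecutive terms determine the rest), the sequence is eventually periodic: after a pre-period of length 1 it cycles with period 3.
The value 10 first appears (with n ≥ 2) at x(3).

3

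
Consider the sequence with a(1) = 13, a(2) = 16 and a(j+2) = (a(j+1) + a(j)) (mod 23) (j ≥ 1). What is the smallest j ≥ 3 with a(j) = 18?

29

Computing terms: a(1) = 13; a(2) = 16; a(3) = 6; a(4) = 22; a(5) = 5; a(6) = 4; a(7) = 9; a(8) = 13; a(9) = 22; a(10) = 12; a(11) = 11; a(12) = 0; a(13) = 11; a(14) = 11; a(15) = 22; a(16) = 10; a(17) = 9; a(18) = 19; a(19) = 5; a(20) = 1; a(21) = 6; a(22) = 7; a(23) = 13; a(24) = 20; a(25) = 10; a(26) = 7; a(27) = 17; a(28) = 1; a(29) = 18; a(30) = 19; a(31) = 14; a(32) = 10; a(33) = 1; a(34) = 11; a(35) = 12; a(36) = 0; a(37) = 12; a(38) = 12; a(39) = 1; a(40) = 13; a(41) = 14; a(42) = 4; a(43) = 18; a(44) = 22; a(45) = 17; a(46) = 16; a(47) = 10; a(48) = 3; a(49) = 13; a(50) = 16.
The sequence repeats with period 48.
The value 18 first appears (with j ≥ 3) at a(29).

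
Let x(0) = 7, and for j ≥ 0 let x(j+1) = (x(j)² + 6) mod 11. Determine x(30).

7

Computing terms: x(0) = 7; x(1) = 0; x(2) = 6; x(3) = 9; x(4) = 10; x(5) = 7.
The sequence repeats with period 5.
(30 - 0) mod 5 = 0, so x(30) = x(0) = 7.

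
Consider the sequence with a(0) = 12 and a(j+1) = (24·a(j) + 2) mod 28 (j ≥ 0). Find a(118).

2

Listing terms: a(0) = 12; a(1) = 10; a(2) = 18; a(3) = 14; a(4) = 2; a(5) = 22; a(6) = 26; a(7) = 10.
Since a(7) = a(1) = 10, the sequence is eventually periodic: after a pre-period of length 1 it cycles with period 6.
For j ≥ 1, a(j) depends only on (j - 1) mod 6. (118 - 1) mod 6 = 3, so a(118) = a(4) = 2.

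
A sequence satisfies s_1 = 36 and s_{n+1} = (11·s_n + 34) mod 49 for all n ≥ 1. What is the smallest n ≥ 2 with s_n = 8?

Listing terms: s_1 = 36,  s_2 = 38,  s_3 = 11,  s_4 = 8,  s_5 = 24,  s_6 = 4,  s_7 = 29,  s_8 = 10,  s_9 = 46,  s_{10} = 1,  s_{11} = 45,  s_{12} = 39,  s_{13} = 22,  s_{14} = 31,  s_{15} = 32,  s_{16} = 43,  s_{17} = 17,  s_{18} = 25,  s_{19} = 15,  s_{20} = 3,  s_{21} = 18,  s_{22} = 36.
The sequence repeats with period 21.
The value 8 first appears (with n ≥ 2) at s_4.

4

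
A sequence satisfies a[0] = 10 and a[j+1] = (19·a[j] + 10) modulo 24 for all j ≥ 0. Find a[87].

16

We have a[0] = 10, a[1] = 8, a[2] = 18, a[3] = 16, a[4] = 2, a[5] = 0, a[6] = 10.
Since a[6] = a[0] = 10, the sequence is periodic with period 6.
So a[87] = a[0 + ((87-0) mod 6)] = a[3] = 16.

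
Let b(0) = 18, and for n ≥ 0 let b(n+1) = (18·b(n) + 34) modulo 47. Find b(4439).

We have b(0) = 18, b(1) = 29, b(2) = 39, b(3) = 31, b(4) = 28, b(5) = 21, b(6) = 36, b(7) = 24, b(8) = 43, b(9) = 9, b(10) = 8, b(11) = 37, b(12) = 42, b(13) = 38, b(14) = 13, b(15) = 33, b(16) = 17, b(17) = 11, b(18) = 44, b(19) = 27, b(20) = 3, b(21) = 41, b(22) = 20, b(23) = 18.
The sequence repeats with period 23.
So b(4439) = b(0 + ((4439-0) mod 23)) = b(0) = 18.

18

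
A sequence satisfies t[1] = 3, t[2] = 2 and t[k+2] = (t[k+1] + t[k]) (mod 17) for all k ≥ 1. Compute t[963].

4

t[1] = 3, t[2] = 2, t[3] = 5, t[4] = 7, t[5] = 12, t[6] = 2, t[7] = 14, t[8] = 16, t[9] = 13, t[10] = 12, t[11] = 8, t[12] = 3, t[13] = 11, t[14] = 14, t[15] = 8, t[16] = 5, t[17] = 13, t[18] = 1, t[19] = 14, t[20] = 15, t[21] = 12, t[22] = 10, t[23] = 5, t[24] = 15, t[25] = 3, t[26] = 1, t[27] = 4, t[28] = 5, t[29] = 9, t[30] = 14, t[31] = 6, t[32] = 3, t[33] = 9, t[34] = 12, t[35] = 4, t[36] = 16, t[37] = 3, t[38] = 2.
The sequence repeats with period 36.
So t[963] = t[1 + ((963-1) mod 36)] = t[27] = 4.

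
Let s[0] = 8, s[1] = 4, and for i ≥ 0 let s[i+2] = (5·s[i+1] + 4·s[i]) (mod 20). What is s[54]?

s[0] = 8, s[1] = 4, s[2] = 12, s[3] = 16, s[4] = 8, s[5] = 4.
Since (s[4], s[5]) = (s[0], s[1]) = (8, 4) (two consecutive terms determine the rest), the sequence is periodic with period 4.
(54 - 0) mod 4 = 2, so s[54] = s[2] = 12.

12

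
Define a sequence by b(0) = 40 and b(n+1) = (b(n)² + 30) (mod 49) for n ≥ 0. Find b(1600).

b(0) = 40,  b(1) = 13,  b(2) = 3,  b(3) = 39,  b(4) = 32,  b(5) = 25,  b(6) = 18,  b(7) = 11,  b(8) = 4,  b(9) = 46,  b(10) = 39.
Since b(10) = b(3) = 39, the sequence is eventually periodic: after a pre-period of length 3 it cycles with period 7.
For n ≥ 3, b(n) depends only on (n - 3) mod 7. (1600 - 3) mod 7 = 1, so b(1600) = b(4) = 32.

32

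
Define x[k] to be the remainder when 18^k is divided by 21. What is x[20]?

Listing terms: x[0] = 1; x[1] = 18; x[2] = 9; x[3] = 15; x[4] = 18.
Since x[4] = x[1] = 18, the sequence is eventually periodic: after a pre-period of length 1 it cycles with period 3.
For k ≥ 1, x[k] depends only on (k - 1) mod 3. (20 - 1) mod 3 = 1, so x[20] = x[2] = 9.

9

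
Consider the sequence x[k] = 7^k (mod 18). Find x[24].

1

x[0] = 1, x[1] = 7, x[2] = 13, x[3] = 1.
The sequence repeats with period 3.
(24 - 0) mod 3 = 0, so x[24] = x[0] = 1.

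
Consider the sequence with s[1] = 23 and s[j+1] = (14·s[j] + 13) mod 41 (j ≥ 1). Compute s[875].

29

We have s[1] = 23; s[2] = 7; s[3] = 29; s[4] = 9; s[5] = 16; s[6] = 32; s[7] = 10; s[8] = 30; s[9] = 23.
The sequence repeats with period 8.
(875 - 1) mod 8 = 2, so s[875] = s[3] = 29.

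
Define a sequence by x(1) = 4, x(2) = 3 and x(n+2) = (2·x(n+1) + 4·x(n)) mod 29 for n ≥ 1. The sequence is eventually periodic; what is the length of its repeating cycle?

28

Computing terms: x(1) = 4; x(2) = 3; x(3) = 22; x(4) = 27; x(5) = 26; x(6) = 15; x(7) = 18; x(8) = 9; x(9) = 3; x(10) = 13; x(11) = 9; x(12) = 12; x(13) = 2; x(14) = 23; x(15) = 25; x(16) = 26; x(17) = 7; x(18) = 2; x(19) = 3; x(20) = 14; x(21) = 11; x(22) = 20; x(23) = 26; x(24) = 16; x(25) = 20; x(26) = 17; x(27) = 27; x(28) = 6; x(29) = 4; x(30) = 3.
The sequence repeats with period 28.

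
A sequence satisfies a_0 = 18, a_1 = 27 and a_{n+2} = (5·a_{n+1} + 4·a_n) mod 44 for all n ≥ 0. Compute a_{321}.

27

We have a_0 = 18; a_1 = 27; a_2 = 31; a_3 = 43; a_4 = 31; a_5 = 19; a_6 = 43; a_7 = 27; a_8 = 43; a_9 = 15; a_{10} = 27; a_{11} = 19; a_{12} = 27; a_{13} = 35; a_{14} = 19; a_{15} = 15; a_{16} = 19; a_{17} = 23; a_{18} = 15; a_{19} = 35; a_{20} = 15; a_{21} = 39; a_{22} = 35; a_{23} = 23; a_{24} = 35; a_{25} = 3; a_{26} = 23; a_{27} = 39; a_{28} = 23; a_{29} = 7; a_{30} = 39; a_{31} = 3; a_{32} = 39; a_{33} = 31; a_{34} = 3; a_{35} = 7; a_{36} = 3; a_{37} = 43; a_{38} = 7; a_{39} = 31; a_{40} = 7; a_{41} = 27; a_{42} = 31.
Since (a_{41}, a_{42}) = (a_1, a_2) = (27, 31) (two consecutive terms determine the rest), the sequence is eventually periodic: after a pre-period of length 1 it cycles with period 40.
For n ≥ 1, a_n depends only on (n - 1) mod 40. (321 - 1) mod 40 = 0, so a_{321} = a_1 = 27.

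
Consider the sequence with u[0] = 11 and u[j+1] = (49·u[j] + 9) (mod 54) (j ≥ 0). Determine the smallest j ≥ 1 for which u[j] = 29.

u[0] = 11, u[1] = 8, u[2] = 23, u[3] = 2, u[4] = 53, u[5] = 14, u[6] = 47, u[7] = 44, u[8] = 5, u[9] = 38, u[10] = 35, u[11] = 50, u[12] = 29, u[13] = 26, u[14] = 41, u[15] = 20, u[16] = 17, u[17] = 32, u[18] = 11.
The sequence repeats with period 18.
The value 29 first appears (with j ≥ 1) at u[12].

12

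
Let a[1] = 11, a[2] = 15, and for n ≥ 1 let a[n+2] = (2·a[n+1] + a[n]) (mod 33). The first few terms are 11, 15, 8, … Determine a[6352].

2

Listing terms: a[1] = 11,  a[2] = 15,  a[3] = 8,  a[4] = 31,  a[5] = 4,  a[6] = 6,  a[7] = 16,  a[8] = 5,  a[9] = 26,  a[10] = 24,  a[11] = 8,  a[12] = 7,  a[13] = 22,  a[14] = 18,  a[15] = 25,  a[16] = 2,  a[17] = 29,  a[18] = 27,  a[19] = 17,  a[20] = 28,  a[21] = 7,  a[22] = 9,  a[23] = 25,  a[24] = 26,  a[25] = 11,  a[26] = 15.
Since (a[25], a[26]) = (a[1], a[2]) = (11, 15) (two consecutive terms determine the rest), the sequence is periodic with period 24.
(6352 - 1) mod 24 = 15, so a[6352] = a[16] = 2.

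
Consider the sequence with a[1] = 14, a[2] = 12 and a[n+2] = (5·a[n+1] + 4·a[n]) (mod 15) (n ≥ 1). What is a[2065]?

We have a[1] = 14,  a[2] = 12,  a[3] = 11,  a[4] = 13,  a[5] = 4,  a[6] = 12,  a[7] = 1,  a[8] = 8,  a[9] = 14,  a[10] = 12.
Since (a[9], a[10]) = (a[1], a[2]) = (14, 12) (two consecutive terms determine the rest), the sequence is periodic with period 8.
(2065 - 1) mod 8 = 0, so a[2065] = a[1] = 14.

14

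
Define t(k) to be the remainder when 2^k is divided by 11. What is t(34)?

5

Listing terms: t(0) = 1, t(1) = 2, t(2) = 4, t(3) = 8, t(4) = 5, t(5) = 10, t(6) = 9, t(7) = 7, t(8) = 3, t(9) = 6, t(10) = 1.
The sequence repeats with period 10.
So t(34) = t(0 + ((34-0) mod 10)) = t(4) = 5.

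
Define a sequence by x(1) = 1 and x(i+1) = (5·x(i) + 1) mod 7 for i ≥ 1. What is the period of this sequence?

Computing terms: x(1) = 1, x(2) = 6, x(3) = 3, x(4) = 2, x(5) = 4, x(6) = 0, x(7) = 1.
The sequence repeats with period 6.

6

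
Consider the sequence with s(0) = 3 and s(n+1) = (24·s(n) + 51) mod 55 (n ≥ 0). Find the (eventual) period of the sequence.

10

Computing terms: s(0) = 3,  s(1) = 13,  s(2) = 33,  s(3) = 18,  s(4) = 43,  s(5) = 38,  s(6) = 28,  s(7) = 8,  s(8) = 23,  s(9) = 53,  s(10) = 3.
Since s(10) = s(0) = 3, the sequence is periodic with period 10.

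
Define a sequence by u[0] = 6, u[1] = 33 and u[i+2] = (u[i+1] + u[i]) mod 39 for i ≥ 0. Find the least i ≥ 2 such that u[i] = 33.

3

We have u[0] = 6, u[1] = 33, u[2] = 0, u[3] = 33, u[4] = 33, u[5] = 27, u[6] = 21, u[7] = 9, u[8] = 30, u[9] = 0, u[10] = 30, u[11] = 30, u[12] = 21, u[13] = 12, u[14] = 33, u[15] = 6, u[16] = 0, u[17] = 6, u[18] = 6, u[19] = 12, u[20] = 18, u[21] = 30, u[22] = 9, u[23] = 0, u[24] = 9, u[25] = 9, u[26] = 18, u[27] = 27, u[28] = 6, u[29] = 33.
Since (u[28], u[29]) = (u[0], u[1]) = (6, 33) (two consecutive terms determine the rest), the sequence is periodic with period 28.
The value 33 first appears (with i ≥ 2) at u[3].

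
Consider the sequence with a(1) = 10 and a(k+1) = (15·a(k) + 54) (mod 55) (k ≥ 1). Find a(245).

44

Computing terms: a(1) = 10, a(2) = 39, a(3) = 34, a(4) = 14, a(5) = 44, a(6) = 54, a(7) = 39.
Since a(7) = a(2) = 39, the sequence is eventually periodic: after a pre-period of length 1 it cycles with period 5.
For k ≥ 2, a(k) depends only on (k - 2) mod 5. (245 - 2) mod 5 = 3, so a(245) = a(5) = 44.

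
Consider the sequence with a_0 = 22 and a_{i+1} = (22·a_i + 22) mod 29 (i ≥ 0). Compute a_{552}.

We have a_0 = 22,  a_1 = 13,  a_2 = 18,  a_3 = 12,  a_4 = 25,  a_5 = 21,  a_6 = 20,  a_7 = 27,  a_8 = 7,  a_9 = 2,  a_{10} = 8,  a_{11} = 24,  a_{12} = 28,  a_{13} = 0,  a_{14} = 22.
The sequence repeats with period 14.
(552 - 0) mod 14 = 6, so a_{552} = a_6 = 20.

20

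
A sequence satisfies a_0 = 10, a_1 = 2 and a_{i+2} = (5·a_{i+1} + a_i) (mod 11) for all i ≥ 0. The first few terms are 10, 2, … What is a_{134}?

We have a_0 = 10,  a_1 = 2,  a_2 = 9,  a_3 = 3,  a_4 = 2,  a_5 = 2,  a_6 = 1,  a_7 = 7,  a_8 = 3,  a_9 = 0,  a_{10} = 3,  a_{11} = 4,  a_{12} = 1,  a_{13} = 9,  a_{14} = 2,  a_{15} = 8,  a_{16} = 9,  a_{17} = 9,  a_{18} = 10,  a_{19} = 4,  a_{20} = 8,  a_{21} = 0,  a_{22} = 8,  a_{23} = 7,  a_{24} = 10,  a_{25} = 2.
The sequence repeats with period 24.
So a_{134} = a_{0 + ((134-0) mod 24)} = a_{14} = 2.

2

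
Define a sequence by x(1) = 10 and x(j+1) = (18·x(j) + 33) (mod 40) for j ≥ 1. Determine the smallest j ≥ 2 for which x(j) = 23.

Computing terms: x(1) = 10, x(2) = 13, x(3) = 27, x(4) = 39, x(5) = 15, x(6) = 23, x(7) = 7, x(8) = 39.
Since x(8) = x(4) = 39, the sequence is eventually periodic: after a pre-period of length 3 it cycles with period 4.
The value 23 first appears (with j ≥ 2) at x(6).

6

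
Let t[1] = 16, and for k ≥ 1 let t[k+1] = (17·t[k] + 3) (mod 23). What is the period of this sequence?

t[1] = 16; t[2] = 22; t[3] = 9; t[4] = 18; t[5] = 10; t[6] = 12; t[7] = 0; t[8] = 3; t[9] = 8; t[10] = 1; t[11] = 20; t[12] = 21; t[13] = 15; t[14] = 5; t[15] = 19; t[16] = 4; t[17] = 2; t[18] = 14; t[19] = 11; t[20] = 6; t[21] = 13; t[22] = 17; t[23] = 16.
The sequence repeats with period 22.

22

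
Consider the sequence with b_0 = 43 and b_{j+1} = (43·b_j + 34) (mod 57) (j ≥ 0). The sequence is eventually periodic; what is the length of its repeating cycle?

We have b_0 = 43,  b_1 = 2,  b_2 = 6,  b_3 = 7,  b_4 = 50,  b_5 = 18,  b_6 = 10,  b_7 = 8,  b_8 = 36,  b_9 = 43.
Since b_9 = b_0 = 43, the sequence is periodic with period 9.

9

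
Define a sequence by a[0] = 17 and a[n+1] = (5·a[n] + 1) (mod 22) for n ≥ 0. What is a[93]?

0

We have a[0] = 17, a[1] = 20, a[2] = 13, a[3] = 0, a[4] = 1, a[5] = 6, a[6] = 9, a[7] = 2, a[8] = 11, a[9] = 12, a[10] = 17.
Since a[10] = a[0] = 17, the sequence is periodic with period 10.
So a[93] = a[0 + ((93-0) mod 10)] = a[3] = 0.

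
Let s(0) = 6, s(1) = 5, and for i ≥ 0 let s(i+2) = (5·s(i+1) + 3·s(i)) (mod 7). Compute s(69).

We have s(0) = 6; s(1) = 5; s(2) = 1; s(3) = 6; s(4) = 5.
Since (s(3), s(4)) = (s(0), s(1)) = (6, 5) (two consecutive terms determine the rest), the sequence is periodic with period 3.
(69 - 0) mod 3 = 0, so s(69) = s(0) = 6.

6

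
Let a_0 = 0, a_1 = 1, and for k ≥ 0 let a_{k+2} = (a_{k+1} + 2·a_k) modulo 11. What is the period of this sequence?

10

Computing terms: a_0 = 0; a_1 = 1; a_2 = 1; a_3 = 3; a_4 = 5; a_5 = 0; a_6 = 10; a_7 = 10; a_8 = 8; a_9 = 6; a_{10} = 0; a_{11} = 1.
The sequence repeats with period 10.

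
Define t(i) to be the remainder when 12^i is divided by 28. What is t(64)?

16

We have t(0) = 1, t(1) = 12, t(2) = 4, t(3) = 20, t(4) = 16, t(5) = 24, t(6) = 8, t(7) = 12.
Since t(7) = t(1) = 12, the sequence is eventually periodic: after a pre-period of length 1 it cycles with period 6.
For i ≥ 1, t(i) depends only on (i - 1) mod 6. (64 - 1) mod 6 = 3, so t(64) = t(4) = 16.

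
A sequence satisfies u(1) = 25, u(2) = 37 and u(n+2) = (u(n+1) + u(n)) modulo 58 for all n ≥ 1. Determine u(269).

Listing terms: u(1) = 25,  u(2) = 37,  u(3) = 4,  u(4) = 41,  u(5) = 45,  u(6) = 28,  u(7) = 15,  u(8) = 43,  u(9) = 0,  u(10) = 43,  u(11) = 43,  u(12) = 28,  u(13) = 13,  u(14) = 41,  u(15) = 54,  u(16) = 37,  u(17) = 33,  u(18) = 12,  u(19) = 45,  u(20) = 57,  u(21) = 44,  u(22) = 43,  u(23) = 29,  u(24) = 14,  u(25) = 43,  u(26) = 57,  u(27) = 42,  u(28) = 41,  u(29) = 25,  u(30) = 8,  u(31) = 33,  u(32) = 41,  u(33) = 16,  u(34) = 57,  u(35) = 15,  u(36) = 14,  u(37) = 29,  u(38) = 43,  u(39) = 14,  u(40) = 57,  u(41) = 13,  u(42) = 12,  u(43) = 25,  u(44) = 37.
Since (u(43), u(44)) = (u(1), u(2)) = (25, 37) (two consecutive terms determine the rest), the sequence is periodic with period 42.
So u(269) = u(1 + ((269-1) mod 42)) = u(17) = 33.

33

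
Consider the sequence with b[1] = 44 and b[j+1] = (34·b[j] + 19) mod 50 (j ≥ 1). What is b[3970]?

25

Listing terms: b[1] = 44; b[2] = 15; b[3] = 29; b[4] = 5; b[5] = 39; b[6] = 45; b[7] = 49; b[8] = 35; b[9] = 9; b[10] = 25; b[11] = 19; b[12] = 15.
Since b[12] = b[2] = 15, the sequence is eventually periodic: after a pre-period of length 1 it cycles with period 10.
For j ≥ 2, b[j] depends only on (j - 2) mod 10. (3970 - 2) mod 10 = 8, so b[3970] = b[10] = 25.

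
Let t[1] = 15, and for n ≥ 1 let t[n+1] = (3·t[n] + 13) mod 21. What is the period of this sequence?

6

t[1] = 15, t[2] = 16, t[3] = 19, t[4] = 7, t[5] = 13, t[6] = 10, t[7] = 1, t[8] = 16.
Since t[8] = t[2] = 16, the sequence is eventually periodic: after a pre-period of length 1 it cycles with period 6.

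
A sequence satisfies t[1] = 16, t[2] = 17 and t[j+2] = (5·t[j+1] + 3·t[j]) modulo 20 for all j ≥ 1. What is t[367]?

12

Computing terms: t[1] = 16,  t[2] = 17,  t[3] = 13,  t[4] = 16,  t[5] = 19,  t[6] = 3,  t[7] = 12,  t[8] = 9,  t[9] = 1,  t[10] = 12,  t[11] = 3,  t[12] = 11,  t[13] = 4,  t[14] = 13,  t[15] = 17,  t[16] = 4,  t[17] = 11,  t[18] = 7,  t[19] = 8,  t[20] = 1,  t[21] = 9,  t[22] = 8,  t[23] = 7,  t[24] = 19,  t[25] = 16,  t[26] = 17.
The sequence repeats with period 24.
So t[367] = t[1 + ((367-1) mod 24)] = t[7] = 12.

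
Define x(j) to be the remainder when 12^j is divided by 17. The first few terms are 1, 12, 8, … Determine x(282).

9

x(0) = 1; x(1) = 12; x(2) = 8; x(3) = 11; x(4) = 13; x(5) = 3; x(6) = 2; x(7) = 7; x(8) = 16; x(9) = 5; x(10) = 9; x(11) = 6; x(12) = 4; x(13) = 14; x(14) = 15; x(15) = 10; x(16) = 1.
The sequence repeats with period 16.
(282 - 0) mod 16 = 10, so x(282) = x(10) = 9.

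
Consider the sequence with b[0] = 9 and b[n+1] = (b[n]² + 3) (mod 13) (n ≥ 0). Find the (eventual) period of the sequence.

Computing terms: b[0] = 9, b[1] = 6, b[2] = 0, b[3] = 3, b[4] = 12, b[5] = 4, b[6] = 6.
Since b[6] = b[1] = 6, the sequence is eventually periodic: after a pre-period of length 1 it cycles with period 5.

5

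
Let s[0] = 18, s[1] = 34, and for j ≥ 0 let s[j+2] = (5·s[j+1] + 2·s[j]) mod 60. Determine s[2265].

54

We have s[0] = 18,  s[1] = 34,  s[2] = 26,  s[3] = 18,  s[4] = 22,  s[5] = 26,  s[6] = 54,  s[7] = 22,  s[8] = 38,  s[9] = 54,  s[10] = 46,  s[11] = 38,  s[12] = 42,  s[13] = 46,  s[14] = 14,  s[15] = 42,  s[16] = 58,  s[17] = 14,  s[18] = 6,  s[19] = 58,  s[20] = 2,  s[21] = 6,  s[22] = 34,  s[23] = 2,  s[24] = 18,  s[25] = 34.
The sequence repeats with period 24.
So s[2265] = s[0 + ((2265-0) mod 24)] = s[9] = 54.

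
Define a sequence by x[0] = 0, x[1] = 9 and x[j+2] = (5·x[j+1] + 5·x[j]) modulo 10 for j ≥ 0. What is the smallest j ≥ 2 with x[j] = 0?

Listing terms: x[0] = 0, x[1] = 9, x[2] = 5, x[3] = 0, x[4] = 5, x[5] = 5, x[6] = 0.
Since (x[5], x[6]) = (x[2], x[3]) = (5, 0) (two consecutive terms determine the rest), the sequence is eventually periodic: after a pre-period of length 2 it cycles with period 3.
The value 0 first appears (with j ≥ 2) at x[3].

3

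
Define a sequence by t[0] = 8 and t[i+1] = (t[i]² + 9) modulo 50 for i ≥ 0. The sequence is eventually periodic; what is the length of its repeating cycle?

10

Listing terms: t[0] = 8, t[1] = 23, t[2] = 38, t[3] = 3, t[4] = 18, t[5] = 33, t[6] = 48, t[7] = 13, t[8] = 28, t[9] = 43, t[10] = 8.
Since t[10] = t[0] = 8, the sequence is periodic with period 10.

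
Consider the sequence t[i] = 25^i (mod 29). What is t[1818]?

20

t[1] = 25; t[2] = 16; t[3] = 23; t[4] = 24; t[5] = 20; t[6] = 7; t[7] = 1; t[8] = 25.
The sequence repeats with period 7.
So t[1818] = t[1 + ((1818-1) mod 7)] = t[5] = 20.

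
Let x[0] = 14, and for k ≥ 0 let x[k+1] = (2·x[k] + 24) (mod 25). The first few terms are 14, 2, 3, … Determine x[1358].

23

Computing terms: x[0] = 14,  x[1] = 2,  x[2] = 3,  x[3] = 5,  x[4] = 9,  x[5] = 17,  x[6] = 8,  x[7] = 15,  x[8] = 4,  x[9] = 7,  x[10] = 13,  x[11] = 0,  x[12] = 24,  x[13] = 22,  x[14] = 18,  x[15] = 10,  x[16] = 19,  x[17] = 12,  x[18] = 23,  x[19] = 20,  x[20] = 14.
Since x[20] = x[0] = 14, the sequence is periodic with period 20.
(1358 - 0) mod 20 = 18, so x[1358] = x[18] = 23.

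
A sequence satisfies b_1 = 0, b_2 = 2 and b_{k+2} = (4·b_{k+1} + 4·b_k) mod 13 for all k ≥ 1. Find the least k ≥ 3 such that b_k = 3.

b_1 = 0, b_2 = 2, b_3 = 8, b_4 = 1, b_5 = 10, b_6 = 5, b_7 = 8, b_8 = 0, b_9 = 6, b_{10} = 11, b_{11} = 3, b_{12} = 4, b_{13} = 2, b_{14} = 11, b_{15} = 0, b_{16} = 5, b_{17} = 7, b_{18} = 9, b_{19} = 12, b_{20} = 6, b_{21} = 7, b_{22} = 0, b_{23} = 2.
Since (b_{22}, b_{23}) = (b_1, b_2) = (0, 2) (two consecutive terms determine the rest), the sequence is periodic with period 21.
The value 3 first appears (with k ≥ 3) at b_{11}.

11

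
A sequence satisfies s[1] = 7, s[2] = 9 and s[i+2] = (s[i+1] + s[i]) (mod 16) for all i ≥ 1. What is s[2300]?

We have s[1] = 7, s[2] = 9, s[3] = 0, s[4] = 9, s[5] = 9, s[6] = 2, s[7] = 11, s[8] = 13, s[9] = 8, s[10] = 5, s[11] = 13, s[12] = 2, s[13] = 15, s[14] = 1, s[15] = 0, s[16] = 1, s[17] = 1, s[18] = 2, s[19] = 3, s[20] = 5, s[21] = 8, s[22] = 13, s[23] = 5, s[24] = 2, s[25] = 7, s[26] = 9.
Since (s[25], s[26]) = (s[1], s[2]) = (7, 9) (two consecutive terms determine the rest), the sequence is periodic with period 24.
(2300 - 1) mod 24 = 19, so s[2300] = s[20] = 5.

5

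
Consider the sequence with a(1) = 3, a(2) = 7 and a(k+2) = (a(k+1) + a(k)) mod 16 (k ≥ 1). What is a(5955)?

10

a(1) = 3, a(2) = 7, a(3) = 10, a(4) = 1, a(5) = 11, a(6) = 12, a(7) = 7, a(8) = 3, a(9) = 10, a(10) = 13, a(11) = 7, a(12) = 4, a(13) = 11, a(14) = 15, a(15) = 10, a(16) = 9, a(17) = 3, a(18) = 12, a(19) = 15, a(20) = 11, a(21) = 10, a(22) = 5, a(23) = 15, a(24) = 4, a(25) = 3, a(26) = 7.
Since (a(25), a(26)) = (a(1), a(2)) = (3, 7) (two consecutive terms determine the rest), the sequence is periodic with period 24.
So a(5955) = a(1 + ((5955-1) mod 24)) = a(3) = 10.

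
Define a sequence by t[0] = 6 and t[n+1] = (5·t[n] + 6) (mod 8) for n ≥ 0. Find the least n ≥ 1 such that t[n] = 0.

3

Listing terms: t[0] = 6; t[1] = 4; t[2] = 2; t[3] = 0; t[4] = 6.
The sequence repeats with period 4.
The value 0 first appears (with n ≥ 1) at t[3].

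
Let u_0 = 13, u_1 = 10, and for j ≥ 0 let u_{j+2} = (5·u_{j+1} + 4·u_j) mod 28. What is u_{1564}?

6

u_0 = 13,  u_1 = 10,  u_2 = 18,  u_3 = 18,  u_4 = 22,  u_5 = 14,  u_6 = 18,  u_7 = 6,  u_8 = 18,  u_9 = 2,  u_{10} = 26,  u_{11} = 26,  u_{12} = 10,  u_{13} = 14,  u_{14} = 26,  u_{15} = 18,  u_{16} = 26,  u_{17} = 6,  u_{18} = 22,  u_{19} = 22,  u_{20} = 2,  u_{21} = 14,  u_{22} = 22,  u_{23} = 26,  u_{24} = 22,  u_{25} = 18,  u_{26} = 10,  u_{27} = 10,  u_{28} = 6,  u_{29} = 14,  u_{30} = 10,  u_{31} = 22,  u_{32} = 10,  u_{33} = 26,  u_{34} = 2,  u_{35} = 2,  u_{36} = 18,  u_{37} = 14,  u_{38} = 2,  u_{39} = 10,  u_{40} = 2,  u_{41} = 22,  u_{42} = 6,  u_{43} = 6,  u_{44} = 26,  u_{45} = 14,  u_{46} = 6,  u_{47} = 2,  u_{48} = 6,  u_{49} = 10,  u_{50} = 18.
Since (u_{49}, u_{50}) = (u_1, u_2) = (10, 18) (two consecutive terms determine the rest), the sequence is eventually periodic: after a pre-period of length 1 it cycles with period 48.
For j ≥ 1, u_j depends only on (j - 1) mod 48. (1564 - 1) mod 48 = 27, so u_{1564} = u_{28} = 6.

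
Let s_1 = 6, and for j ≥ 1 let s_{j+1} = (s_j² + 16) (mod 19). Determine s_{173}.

Listing terms: s_1 = 6; s_2 = 14; s_3 = 3; s_4 = 6.
The sequence repeats with period 3.
So s_{173} = s_{1 + ((173-1) mod 3)} = s_2 = 14.

14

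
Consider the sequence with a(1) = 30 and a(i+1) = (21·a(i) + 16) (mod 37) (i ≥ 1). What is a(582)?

4

a(1) = 30, a(2) = 17, a(3) = 3, a(4) = 5, a(5) = 10, a(6) = 4, a(7) = 26, a(8) = 7, a(9) = 15, a(10) = 35, a(11) = 11, a(12) = 25, a(13) = 23, a(14) = 18, a(15) = 24, a(16) = 2, a(17) = 21, a(18) = 13, a(19) = 30.
Since a(19) = a(1) = 30, the sequence is periodic with period 18.
So a(582) = a(1 + ((582-1) mod 18)) = a(6) = 4.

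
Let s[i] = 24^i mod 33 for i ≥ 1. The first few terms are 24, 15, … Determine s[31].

24

We have s[1] = 24,  s[2] = 15,  s[3] = 30,  s[4] = 27,  s[5] = 21,  s[6] = 9,  s[7] = 18,  s[8] = 3,  s[9] = 6,  s[10] = 12,  s[11] = 24.
The sequence repeats with period 10.
(31 - 1) mod 10 = 0, so s[31] = s[1] = 24.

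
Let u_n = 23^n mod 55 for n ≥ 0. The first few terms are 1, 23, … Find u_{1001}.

23

Computing terms: u_0 = 1, u_1 = 23, u_2 = 34, u_3 = 12, u_4 = 1.
Since u_4 = u_0 = 1, the sequence is periodic with period 4.
So u_{1001} = u_{0 + ((1001-0) mod 4)} = u_1 = 23.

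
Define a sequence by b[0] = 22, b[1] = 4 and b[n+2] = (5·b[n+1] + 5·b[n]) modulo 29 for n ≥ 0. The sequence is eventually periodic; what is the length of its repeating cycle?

Computing terms: b[0] = 22, b[1] = 4, b[2] = 14, b[3] = 3, b[4] = 27, b[5] = 5, b[6] = 15, b[7] = 13, b[8] = 24, b[9] = 11, b[10] = 1, b[11] = 2, b[12] = 15, b[13] = 27, b[14] = 7, b[15] = 25, b[16] = 15, b[17] = 26, b[18] = 2, b[19] = 24, b[20] = 14, b[21] = 16, b[22] = 5, b[23] = 18, b[24] = 28, b[25] = 27, b[26] = 14, b[27] = 2, b[28] = 22, b[29] = 4.
Since (b[28], b[29]) = (b[0], b[1]) = (22, 4) (two consecutive terms determine the rest), the sequence is periodic with period 28.

28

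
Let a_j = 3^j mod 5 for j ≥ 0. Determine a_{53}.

Computing terms: a_0 = 1; a_1 = 3; a_2 = 4; a_3 = 2; a_4 = 1.
The sequence repeats with period 4.
(53 - 0) mod 4 = 1, so a_{53} = a_1 = 3.

3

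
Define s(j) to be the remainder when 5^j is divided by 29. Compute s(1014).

23

Listing terms: s(0) = 1,  s(1) = 5,  s(2) = 25,  s(3) = 9,  s(4) = 16,  s(5) = 22,  s(6) = 23,  s(7) = 28,  s(8) = 24,  s(9) = 4,  s(10) = 20,  s(11) = 13,  s(12) = 7,  s(13) = 6,  s(14) = 1.
The sequence repeats with period 14.
So s(1014) = s(0 + ((1014-0) mod 14)) = s(6) = 23.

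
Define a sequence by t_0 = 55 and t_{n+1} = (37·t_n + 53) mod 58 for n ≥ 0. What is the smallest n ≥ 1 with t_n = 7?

Computing terms: t_0 = 55,  t_1 = 0,  t_2 = 53,  t_3 = 42,  t_4 = 41,  t_5 = 4,  t_6 = 27,  t_7 = 8,  t_8 = 1,  t_9 = 32,  t_{10} = 19,  t_{11} = 2,  t_{12} = 11,  t_{13} = 54,  t_{14} = 21,  t_{15} = 18,  t_{16} = 23,  t_{17} = 34,  t_{18} = 35,  t_{19} = 14,  t_{20} = 49,  t_{21} = 10,  t_{22} = 17,  t_{23} = 44,  t_{24} = 57,  t_{25} = 16,  t_{26} = 7,  t_{27} = 22,  t_{28} = 55.
Since t_{28} = t_0 = 55, the sequence is periodic with period 28.
The value 7 first appears (with n ≥ 1) at t_{26}.

26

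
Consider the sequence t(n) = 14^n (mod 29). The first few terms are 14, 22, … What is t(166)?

Listing terms: t(1) = 14,  t(2) = 22,  t(3) = 18,  t(4) = 20,  t(5) = 19,  t(6) = 5,  t(7) = 12,  t(8) = 23,  t(9) = 3,  t(10) = 13,  t(11) = 8,  t(12) = 25,  t(13) = 2,  t(14) = 28,  t(15) = 15,  t(16) = 7,  t(17) = 11,  t(18) = 9,  t(19) = 10,  t(20) = 24,  t(21) = 17,  t(22) = 6,  t(23) = 26,  t(24) = 16,  t(25) = 21,  t(26) = 4,  t(27) = 27,  t(28) = 1,  t(29) = 14.
The sequence repeats with period 28.
So t(166) = t(1 + ((166-1) mod 28)) = t(26) = 4.

4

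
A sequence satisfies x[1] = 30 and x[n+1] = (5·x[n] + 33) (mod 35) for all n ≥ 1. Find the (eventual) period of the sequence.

Listing terms: x[1] = 30, x[2] = 8, x[3] = 3, x[4] = 13, x[5] = 28, x[6] = 33, x[7] = 23, x[8] = 8.
Since x[8] = x[2] = 8, the sequence is eventually periodic: after a pre-period of length 1 it cycles with period 6.

6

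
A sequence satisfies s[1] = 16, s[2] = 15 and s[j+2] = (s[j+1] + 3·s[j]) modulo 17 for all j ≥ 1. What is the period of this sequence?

Computing terms: s[1] = 16; s[2] = 15; s[3] = 12; s[4] = 6; s[5] = 8; s[6] = 9; s[7] = 16; s[8] = 9; s[9] = 6; s[10] = 16; s[11] = 0; s[12] = 14; s[13] = 14; s[14] = 5; s[15] = 13; s[16] = 11; s[17] = 16; s[18] = 15.
Since (s[17], s[18]) = (s[1], s[2]) = (16, 15) (two consecutive terms determine the rest), the sequence is periodic with period 16.

16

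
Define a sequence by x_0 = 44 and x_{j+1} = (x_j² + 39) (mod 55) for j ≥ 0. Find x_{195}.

0

Listing terms: x_0 = 44, x_1 = 50, x_2 = 9, x_3 = 10, x_4 = 29, x_5 = 0, x_6 = 39, x_7 = 20, x_8 = 54, x_9 = 40, x_{10} = 44.
Since x_{10} = x_0 = 44, the sequence is periodic with period 10.
(195 - 0) mod 10 = 5, so x_{195} = x_5 = 0.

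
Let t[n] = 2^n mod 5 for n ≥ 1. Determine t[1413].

2

Computing terms: t[1] = 2, t[2] = 4, t[3] = 3, t[4] = 1, t[5] = 2.
Since t[5] = t[1] = 2, the sequence is periodic with period 4.
(1413 - 1) mod 4 = 0, so t[1413] = t[1] = 2.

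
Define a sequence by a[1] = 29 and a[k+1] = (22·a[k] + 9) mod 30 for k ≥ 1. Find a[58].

17

We have a[1] = 29, a[2] = 17, a[3] = 23, a[4] = 5, a[5] = 29.
Since a[5] = a[1] = 29, the sequence is periodic with period 4.
(58 - 1) mod 4 = 1, so a[58] = a[2] = 17.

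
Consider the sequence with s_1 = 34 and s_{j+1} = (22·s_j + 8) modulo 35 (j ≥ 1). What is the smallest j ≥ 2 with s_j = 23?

Computing terms: s_1 = 34, s_2 = 21, s_3 = 15, s_4 = 23, s_5 = 24, s_6 = 11, s_7 = 5, s_8 = 13, s_9 = 14, s_{10} = 1, s_{11} = 30, s_{12} = 3, s_{13} = 4, s_{14} = 26, s_{15} = 20, s_{16} = 28, s_{17} = 29, s_{18} = 16, s_{19} = 10, s_{20} = 18, s_{21} = 19, s_{22} = 6, s_{23} = 0, s_{24} = 8, s_{25} = 9, s_{26} = 31, s_{27} = 25, s_{28} = 33, s_{29} = 34.
Since s_{29} = s_1 = 34, the sequence is periodic with period 28.
The value 23 first appears (with j ≥ 2) at s_4.

4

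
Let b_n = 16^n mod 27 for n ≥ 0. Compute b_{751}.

We have b_0 = 1,  b_1 = 16,  b_2 = 13,  b_3 = 19,  b_4 = 7,  b_5 = 4,  b_6 = 10,  b_7 = 25,  b_8 = 22,  b_9 = 1.
Since b_9 = b_0 = 1, the sequence is periodic with period 9.
So b_{751} = b_{0 + ((751-0) mod 9)} = b_4 = 7.

7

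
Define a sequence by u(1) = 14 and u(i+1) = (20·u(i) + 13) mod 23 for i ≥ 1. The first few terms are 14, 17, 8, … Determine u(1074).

21

Computing terms: u(1) = 14; u(2) = 17; u(3) = 8; u(4) = 12; u(5) = 0; u(6) = 13; u(7) = 20; u(8) = 22; u(9) = 16; u(10) = 11; u(11) = 3; u(12) = 4; u(13) = 1; u(14) = 10; u(15) = 6; u(16) = 18; u(17) = 5; u(18) = 21; u(19) = 19; u(20) = 2; u(21) = 7; u(22) = 15; u(23) = 14.
Since u(23) = u(1) = 14, the sequence is periodic with period 22.
(1074 - 1) mod 22 = 17, so u(1074) = u(18) = 21.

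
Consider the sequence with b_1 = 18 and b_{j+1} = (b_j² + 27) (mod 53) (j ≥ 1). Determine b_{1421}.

b_1 = 18; b_2 = 33; b_3 = 3; b_4 = 36; b_5 = 51; b_6 = 31; b_7 = 34; b_8 = 17; b_9 = 51.
Since b_9 = b_5 = 51, the sequence is eventually periodic: after a pre-period of length 4 it cycles with period 4.
For j ≥ 5, b_j depends only on (j - 5) mod 4. (1421 - 5) mod 4 = 0, so b_{1421} = b_5 = 51.

51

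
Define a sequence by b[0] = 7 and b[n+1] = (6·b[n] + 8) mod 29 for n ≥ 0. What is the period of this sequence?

We have b[0] = 7,  b[1] = 21,  b[2] = 18,  b[3] = 0,  b[4] = 8,  b[5] = 27,  b[6] = 25,  b[7] = 13,  b[8] = 28,  b[9] = 2,  b[10] = 20,  b[11] = 12,  b[12] = 22,  b[13] = 24,  b[14] = 7.
Since b[14] = b[0] = 7, the sequence is periodic with period 14.

14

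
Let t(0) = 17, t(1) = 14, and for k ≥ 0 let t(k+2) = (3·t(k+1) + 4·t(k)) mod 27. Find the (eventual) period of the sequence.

9

Listing terms: t(0) = 17; t(1) = 14; t(2) = 2; t(3) = 8; t(4) = 5; t(5) = 20; t(6) = 26; t(7) = 23; t(8) = 11; t(9) = 17; t(10) = 14.
The sequence repeats with period 9.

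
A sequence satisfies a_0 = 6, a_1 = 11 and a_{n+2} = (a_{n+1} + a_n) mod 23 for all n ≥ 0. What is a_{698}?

a_0 = 6; a_1 = 11; a_2 = 17; a_3 = 5; a_4 = 22; a_5 = 4; a_6 = 3; a_7 = 7; a_8 = 10; a_9 = 17; a_{10} = 4; a_{11} = 21; a_{12} = 2; a_{13} = 0; a_{14} = 2; a_{15} = 2; a_{16} = 4; a_{17} = 6; a_{18} = 10; a_{19} = 16; a_{20} = 3; a_{21} = 19; a_{22} = 22; a_{23} = 18; a_{24} = 17; a_{25} = 12; a_{26} = 6; a_{27} = 18; a_{28} = 1; a_{29} = 19; a_{30} = 20; a_{31} = 16; a_{32} = 13; a_{33} = 6; a_{34} = 19; a_{35} = 2; a_{36} = 21; a_{37} = 0; a_{38} = 21; a_{39} = 21; a_{40} = 19; a_{41} = 17; a_{42} = 13; a_{43} = 7; a_{44} = 20; a_{45} = 4; a_{46} = 1; a_{47} = 5; a_{48} = 6; a_{49} = 11.
The sequence repeats with period 48.
(698 - 0) mod 48 = 26, so a_{698} = a_{26} = 6.

6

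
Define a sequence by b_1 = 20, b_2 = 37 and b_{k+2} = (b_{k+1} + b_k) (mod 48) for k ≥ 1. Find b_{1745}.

We have b_1 = 20; b_2 = 37; b_3 = 9; b_4 = 46; b_5 = 7; b_6 = 5; b_7 = 12; b_8 = 17; b_9 = 29; b_{10} = 46; b_{11} = 27; b_{12} = 25; b_{13} = 4; b_{14} = 29; b_{15} = 33; b_{16} = 14; b_{17} = 47; b_{18} = 13; b_{19} = 12; b_{20} = 25; b_{21} = 37; b_{22} = 14; b_{23} = 3; b_{24} = 17; b_{25} = 20; b_{26} = 37.
The sequence repeats with period 24.
So b_{1745} = b_{1 + ((1745-1) mod 24)} = b_{17} = 47.

47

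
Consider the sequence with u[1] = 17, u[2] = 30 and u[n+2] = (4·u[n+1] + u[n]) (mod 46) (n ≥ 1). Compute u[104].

38

Computing terms: u[1] = 17,  u[2] = 30,  u[3] = 45,  u[4] = 26,  u[5] = 11,  u[6] = 24,  u[7] = 15,  u[8] = 38,  u[9] = 29,  u[10] = 16,  u[11] = 1,  u[12] = 20,  u[13] = 35,  u[14] = 22,  u[15] = 31,  u[16] = 8,  u[17] = 17,  u[18] = 30.
Since (u[17], u[18]) = (u[1], u[2]) = (17, 30) (two consecutive terms determine the rest), the sequence is periodic with period 16.
(104 - 1) mod 16 = 7, so u[104] = u[8] = 38.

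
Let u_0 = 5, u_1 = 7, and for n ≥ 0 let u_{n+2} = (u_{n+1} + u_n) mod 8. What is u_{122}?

4

Listing terms: u_0 = 5; u_1 = 7; u_2 = 4; u_3 = 3; u_4 = 7; u_5 = 2; u_6 = 1; u_7 = 3; u_8 = 4; u_9 = 7; u_{10} = 3; u_{11} = 2; u_{12} = 5; u_{13} = 7.
Since (u_{12}, u_{13}) = (u_0, u_1) = (5, 7) (two consecutive terms determine the rest), the sequence is periodic with period 12.
So u_{122} = u_{0 + ((122-0) mod 12)} = u_2 = 4.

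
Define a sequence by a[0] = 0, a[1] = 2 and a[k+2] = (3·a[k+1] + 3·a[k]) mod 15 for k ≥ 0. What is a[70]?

We have a[0] = 0; a[1] = 2; a[2] = 6; a[3] = 9; a[4] = 0; a[5] = 12; a[6] = 6; a[7] = 9.
Since (a[6], a[7]) = (a[2], a[3]) = (6, 9) (two consecutive terms determine the rest), the sequence is eventually periodic: after a pre-period of length 2 it cycles with period 4.
For k ≥ 2, a[k] depends only on (k - 2) mod 4. (70 - 2) mod 4 = 0, so a[70] = a[2] = 6.

6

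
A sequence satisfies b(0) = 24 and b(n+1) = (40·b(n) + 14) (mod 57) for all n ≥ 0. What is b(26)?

Computing terms: b(0) = 24, b(1) = 5, b(2) = 43, b(3) = 24.
Since b(3) = b(0) = 24, the sequence is periodic with period 3.
So b(26) = b(0 + ((26-0) mod 3)) = b(2) = 43.

43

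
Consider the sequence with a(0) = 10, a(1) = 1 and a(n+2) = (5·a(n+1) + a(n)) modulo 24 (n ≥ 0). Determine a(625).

1

a(0) = 10,  a(1) = 1,  a(2) = 15,  a(3) = 4,  a(4) = 11,  a(5) = 11,  a(6) = 18,  a(7) = 5,  a(8) = 19,  a(9) = 4,  a(10) = 15,  a(11) = 7,  a(12) = 2,  a(13) = 17,  a(14) = 15,  a(15) = 20,  a(16) = 19,  a(17) = 19,  a(18) = 18,  a(19) = 13,  a(20) = 11,  a(21) = 20,  a(22) = 15,  a(23) = 23,  a(24) = 10,  a(25) = 1.
The sequence repeats with period 24.
So a(625) = a(0 + ((625-0) mod 24)) = a(1) = 1.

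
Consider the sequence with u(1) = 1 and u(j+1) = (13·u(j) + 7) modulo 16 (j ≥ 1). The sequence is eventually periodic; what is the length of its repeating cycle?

16

Computing terms: u(1) = 1; u(2) = 4; u(3) = 11; u(4) = 6; u(5) = 5; u(6) = 8; u(7) = 15; u(8) = 10; u(9) = 9; u(10) = 12; u(11) = 3; u(12) = 14; u(13) = 13; u(14) = 0; u(15) = 7; u(16) = 2; u(17) = 1.
Since u(17) = u(1) = 1, the sequence is periodic with period 16.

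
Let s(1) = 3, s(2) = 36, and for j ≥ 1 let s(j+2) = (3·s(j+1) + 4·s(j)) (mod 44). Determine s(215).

12

Computing terms: s(1) = 3; s(2) = 36; s(3) = 32; s(4) = 20; s(5) = 12; s(6) = 28; s(7) = 0; s(8) = 24; s(9) = 28; s(10) = 4; s(11) = 36; s(12) = 36; s(13) = 32.
Since (s(12), s(13)) = (s(2), s(3)) = (36, 32) (two consecutive terms determine the rest), the sequence is eventually periodic: after a pre-period of length 1 it cycles with period 10.
For j ≥ 2, s(j) depends only on (j - 2) mod 10. (215 - 2) mod 10 = 3, so s(215) = s(5) = 12.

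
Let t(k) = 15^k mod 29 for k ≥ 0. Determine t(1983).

3

Computing terms: t(0) = 1; t(1) = 15; t(2) = 22; t(3) = 11; t(4) = 20; t(5) = 10; t(6) = 5; t(7) = 17; t(8) = 23; t(9) = 26; t(10) = 13; t(11) = 21; t(12) = 25; t(13) = 27; t(14) = 28; t(15) = 14; t(16) = 7; t(17) = 18; t(18) = 9; t(19) = 19; t(20) = 24; t(21) = 12; t(22) = 6; t(23) = 3; t(24) = 16; t(25) = 8; t(26) = 4; t(27) = 2; t(28) = 1.
Since t(28) = t(0) = 1, the sequence is periodic with period 28.
So t(1983) = t(0 + ((1983-0) mod 28)) = t(23) = 3.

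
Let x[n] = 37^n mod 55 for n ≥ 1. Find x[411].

48

Computing terms: x[1] = 37, x[2] = 49, x[3] = 53, x[4] = 36, x[5] = 12, x[6] = 4, x[7] = 38, x[8] = 31, x[9] = 47, x[10] = 34, x[11] = 48, x[12] = 16, x[13] = 42, x[14] = 14, x[15] = 23, x[16] = 26, x[17] = 27, x[18] = 9, x[19] = 3, x[20] = 1, x[21] = 37.
Since x[21] = x[1] = 37, the sequence is periodic with period 20.
(411 - 1) mod 20 = 10, so x[411] = x[11] = 48.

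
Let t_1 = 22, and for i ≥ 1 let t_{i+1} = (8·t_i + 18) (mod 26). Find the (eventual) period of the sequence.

4

We have t_1 = 22; t_2 = 12; t_3 = 10; t_4 = 20; t_5 = 22.
The sequence repeats with period 4.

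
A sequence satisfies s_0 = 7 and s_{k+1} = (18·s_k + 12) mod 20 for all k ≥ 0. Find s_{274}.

16

Listing terms: s_0 = 7,  s_1 = 18,  s_2 = 16,  s_3 = 0,  s_4 = 12,  s_5 = 8,  s_6 = 16.
Since s_6 = s_2 = 16, the sequence is eventually periodic: after a pre-period of length 2 it cycles with period 4.
For k ≥ 2, s_k depends only on (k - 2) mod 4. (274 - 2) mod 4 = 0, so s_{274} = s_2 = 16.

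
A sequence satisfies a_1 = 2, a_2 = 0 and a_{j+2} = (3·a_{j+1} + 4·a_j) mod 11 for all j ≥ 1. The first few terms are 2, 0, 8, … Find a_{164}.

2

Computing terms: a_1 = 2,  a_2 = 0,  a_3 = 8,  a_4 = 2,  a_5 = 5,  a_6 = 1,  a_7 = 1,  a_8 = 7,  a_9 = 3,  a_{10} = 4,  a_{11} = 2,  a_{12} = 0.
The sequence repeats with period 10.
(164 - 1) mod 10 = 3, so a_{164} = a_4 = 2.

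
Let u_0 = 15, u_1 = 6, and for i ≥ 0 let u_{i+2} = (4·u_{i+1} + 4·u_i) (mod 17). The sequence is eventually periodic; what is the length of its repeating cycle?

16

We have u_0 = 15,  u_1 = 6,  u_2 = 16,  u_3 = 3,  u_4 = 8,  u_5 = 10,  u_6 = 4,  u_7 = 5,  u_8 = 2,  u_9 = 11,  u_{10} = 1,  u_{11} = 14,  u_{12} = 9,  u_{13} = 7,  u_{14} = 13,  u_{15} = 12,  u_{16} = 15,  u_{17} = 6.
The sequence repeats with period 16.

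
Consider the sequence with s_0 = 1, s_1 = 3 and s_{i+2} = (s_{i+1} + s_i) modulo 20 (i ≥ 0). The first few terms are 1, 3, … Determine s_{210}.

9

Computing terms: s_0 = 1, s_1 = 3, s_2 = 4, s_3 = 7, s_4 = 11, s_5 = 18, s_6 = 9, s_7 = 7, s_8 = 16, s_9 = 3, s_{10} = 19, s_{11} = 2, s_{12} = 1, s_{13} = 3.
The sequence repeats with period 12.
(210 - 0) mod 12 = 6, so s_{210} = s_6 = 9.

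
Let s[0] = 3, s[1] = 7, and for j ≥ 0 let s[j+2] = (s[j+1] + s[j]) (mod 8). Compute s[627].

We have s[0] = 3, s[1] = 7, s[2] = 2, s[3] = 1, s[4] = 3, s[5] = 4, s[6] = 7, s[7] = 3, s[8] = 2, s[9] = 5, s[10] = 7, s[11] = 4, s[12] = 3, s[13] = 7.
Since (s[12], s[13]) = (s[0], s[1]) = (3, 7) (two consecutive terms determine the rest), the sequence is periodic with period 12.
So s[627] = s[0 + ((627-0) mod 12)] = s[3] = 1.

1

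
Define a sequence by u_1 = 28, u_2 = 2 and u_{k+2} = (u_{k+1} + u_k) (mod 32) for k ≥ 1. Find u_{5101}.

28

We have u_1 = 28, u_2 = 2, u_3 = 30, u_4 = 0, u_5 = 30, u_6 = 30, u_7 = 28, u_8 = 26, u_9 = 22, u_{10} = 16, u_{11} = 6, u_{12} = 22, u_{13} = 28, u_{14} = 18, u_{15} = 14, u_{16} = 0, u_{17} = 14, u_{18} = 14, u_{19} = 28, u_{20} = 10, u_{21} = 6, u_{22} = 16, u_{23} = 22, u_{24} = 6, u_{25} = 28, u_{26} = 2.
Since (u_{25}, u_{26}) = (u_1, u_2) = (28, 2) (two consecutive terms determine the rest), the sequence is periodic with period 24.
So u_{5101} = u_{1 + ((5101-1) mod 24)} = u_{13} = 28.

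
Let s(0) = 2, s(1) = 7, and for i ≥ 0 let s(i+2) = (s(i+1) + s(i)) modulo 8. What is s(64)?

We have s(0) = 2,  s(1) = 7,  s(2) = 1,  s(3) = 0,  s(4) = 1,  s(5) = 1,  s(6) = 2,  s(7) = 3,  s(8) = 5,  s(9) = 0,  s(10) = 5,  s(11) = 5,  s(12) = 2,  s(13) = 7.
Since (s(12), s(13)) = (s(0), s(1)) = (2, 7) (two consecutive terms determine the rest), the sequence is periodic with period 12.
(64 - 0) mod 12 = 4, so s(64) = s(4) = 1.

1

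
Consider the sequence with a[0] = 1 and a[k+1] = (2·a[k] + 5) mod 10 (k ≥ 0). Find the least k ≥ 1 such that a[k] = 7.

a[0] = 1; a[1] = 7; a[2] = 9; a[3] = 3; a[4] = 1.
Since a[4] = a[0] = 1, the sequence is periodic with period 4.
The value 7 first appears (with k ≥ 1) at a[1].

1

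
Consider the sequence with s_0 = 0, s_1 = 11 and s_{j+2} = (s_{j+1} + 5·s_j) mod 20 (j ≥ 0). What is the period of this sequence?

6

Computing terms: s_0 = 0; s_1 = 11; s_2 = 11; s_3 = 6; s_4 = 1; s_5 = 11; s_6 = 16; s_7 = 11; s_8 = 11.
Since (s_7, s_8) = (s_1, s_2) = (11, 11) (two consecutive terms determine the rest), the sequence is eventually periodic: after a pre-period of length 1 it cycles with period 6.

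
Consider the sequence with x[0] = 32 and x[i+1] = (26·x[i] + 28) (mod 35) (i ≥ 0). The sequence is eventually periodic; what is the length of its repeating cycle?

Computing terms: x[0] = 32; x[1] = 20; x[2] = 23; x[3] = 31; x[4] = 29; x[5] = 12; x[6] = 25; x[7] = 13; x[8] = 16; x[9] = 24; x[10] = 22; x[11] = 5; x[12] = 18; x[13] = 6; x[14] = 9; x[15] = 17; x[16] = 15; x[17] = 33; x[18] = 11; x[19] = 34; x[20] = 2; x[21] = 10; x[22] = 8; x[23] = 26; x[24] = 4; x[25] = 27; x[26] = 30; x[27] = 3; x[28] = 1; x[29] = 19; x[30] = 32.
The sequence repeats with period 30.

30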